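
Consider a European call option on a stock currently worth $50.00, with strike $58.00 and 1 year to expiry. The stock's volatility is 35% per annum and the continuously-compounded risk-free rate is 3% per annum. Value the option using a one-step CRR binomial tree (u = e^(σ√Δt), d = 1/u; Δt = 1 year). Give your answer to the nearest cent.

$5.73

CRR parameters: u = e^(σ√Δt) = e^(0.35·√1) = 1.4191, d = 1/u = 0.7047
Per-period rate: rΔt = 0.03·1 = 0.03, so R = e^0.03 = 1.0305
Risk-neutral probability p = (e^0.03 − 0.7047)/(1.4191 − 0.7047) = 0.3258/0.7144 = 0.4560
Terminal stock prices: S_u = 70.95, S_d = 35.23
Terminal payoffs (S − K): max(12.95, 0) = 12.95, max(-22.77, 0) = 0
Node 0 (S = 50): V_0 = e^(−0.03)·[0.4560·12.9534 + 0.5440·0.0000] = 5.7323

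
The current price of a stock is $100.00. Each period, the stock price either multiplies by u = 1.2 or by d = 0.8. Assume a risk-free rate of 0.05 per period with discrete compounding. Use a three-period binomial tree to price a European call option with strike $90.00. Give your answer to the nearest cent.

Risk-neutral probability p = (1 + 0.05 − 0.8)/(1.2 − 0.8) = 0.2500/0.4000 = 0.6250
Terminal stock prices: S_uuu = 172.8, S_uud = 115.2, S_udd = 76.8, S_ddd = 51.2
Terminal payoffs (S − K): max(82.8, 0) = 82.8, max(25.2, 0) = 25.2, max(-13.2, 0) = 0, max(-38.8, 0) = 0
Node uu (S = 144): V_uu = 1/1.05·[0.6250·82.8000 + 0.3750·25.2000] = 58.2857
Node ud (S = 96): V_ud = 1/1.05·[0.6250·25.2000 + 0.3750·0.0000] = 15.0000
Node dd (S = 64): V_dd = 1/1.05·[0.6250·0.0000 + 0.3750·0.0000] = 0.0000
Node u (S = 120): V_u = 1/1.05·[0.6250·58.2857 + 0.3750·15.0000] = 40.0510
Node d (S = 80): V_d = 1/1.05·[0.6250·15.0000 + 0.3750·0.0000] = 8.9286
Node 0 (S = 100): V_0 = 1/1.05·[0.6250·40.0510 + 0.3750·8.9286] = 27.0287

$27.03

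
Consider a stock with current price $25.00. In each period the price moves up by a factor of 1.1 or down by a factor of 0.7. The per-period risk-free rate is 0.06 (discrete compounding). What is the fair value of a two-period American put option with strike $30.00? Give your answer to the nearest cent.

Risk-neutral probability p = (1 + 0.06 − 0.7)/(1.1 − 0.7) = 0.3600/0.4000 = 0.9000
Terminal stock prices: S_uu = 30.25, S_ud = 19.25, S_dd = 12.25
Terminal payoffs (K − S): max(-0.25, 0) = 0, max(10.75, 0) = 10.75, max(17.75, 0) = 17.75
Node u (S = 27.5): continuation = 1/1.06·[0.9000·0.0000 + 0.1000·10.7500] = 1.0142; exercise value = 2.5000 > continuation, so V_u = 2.5000 (exercise)
Node d (S = 17.5): continuation = 1/1.06·[0.9000·10.7500 + 0.1000·17.7500] = 10.8019; exercise value = 12.5000 > continuation, so V_d = 12.5000 (exercise)
Node 0 (S = 25): continuation = 1/1.06·[0.9000·2.5000 + 0.1000·12.5000] = 3.3019; exercise value = 5.0000 > continuation, so V_0 = 5.0000 (exercise)

$5.00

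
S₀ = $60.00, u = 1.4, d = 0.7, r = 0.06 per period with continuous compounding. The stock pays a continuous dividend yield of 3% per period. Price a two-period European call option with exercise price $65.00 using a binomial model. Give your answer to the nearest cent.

$10.40

Per-period risk-free factor R = e^0.06 = 1.0618; dividend-adjusted growth = e^(0.06−0.03) = 1.0305.
Risk-neutral probability p = (1.0305 − 0.7)/(1.4 − 0.7) = 0.3305/0.7000 = 0.4721
Terminal stock prices: S_uu = 117.6, S_ud = 58.8, S_dd = 29.4
Terminal payoffs (S − K): max(52.6, 0) = 52.6, max(-6.2, 0) = 0, max(-35.6, 0) = 0
Node u (S = 84): V_u = e^(−0.06)·[0.4721·52.6000 + 0.5279·0.0000] = 23.3852
Node d (S = 42): V_d = e^(−0.06)·[0.4721·0.0000 + 0.5279·0.0000] = 0.0000
Node 0 (S = 60): V_0 = e^(−0.06)·[0.4721·23.3852 + 0.5279·0.0000] = 10.3968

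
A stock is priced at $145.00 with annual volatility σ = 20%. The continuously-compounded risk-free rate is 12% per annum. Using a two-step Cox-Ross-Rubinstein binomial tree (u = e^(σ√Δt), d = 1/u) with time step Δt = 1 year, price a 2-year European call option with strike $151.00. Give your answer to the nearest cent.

CRR parameters: u = e^(σ√Δt) = e^(0.2·√1) = 1.2214, d = 1/u = 0.8187
Per-period rate: rΔt = 0.12·1 = 0.12, so R = e^0.12 = 1.1275
Risk-neutral probability p = (e^0.12 − 0.8187)/(1.2214 − 0.8187) = 0.3088/0.4027 = 0.7668
Terminal stock prices: S_uu = 216.3, S_ud = 145, S_dd = 97.2
Terminal payoffs (S − K): max(65.31, 0) = 65.31, max(-6, 0) = 0, max(-53.8, 0) = 0
Node u (S = 177.1): V_u = e^(−0.12)·[0.7668·65.3146 + 0.2332·0.0000] = 44.4194
Node d (S = 118.7): V_d = e^(−0.12)·[0.7668·0.0000 + 0.2332·0.0000] = 0.0000
Node 0 (S = 145): V_0 = e^(−0.12)·[0.7668·44.4194 + 0.2332·0.0000] = 30.2090

$30.21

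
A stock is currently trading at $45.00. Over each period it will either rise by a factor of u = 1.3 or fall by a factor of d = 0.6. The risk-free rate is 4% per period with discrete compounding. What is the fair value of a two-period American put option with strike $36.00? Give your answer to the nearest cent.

Risk-neutral probability p = (1 + 0.04 − 0.6)/(1.3 − 0.6) = 0.4400/0.7000 = 0.6286
Terminal stock prices: S_uu = 76.05, S_ud = 35.1, S_dd = 16.2
Terminal payoffs (K − S): max(-40.05, 0) = 0, max(0.9, 0) = 0.9, max(19.8, 0) = 19.8
Node u (S = 58.5): continuation = 1/1.04·[0.6286·0.0000 + 0.3714·0.9000] = 0.3214; exercise value = 0.0000 ≤ continuation, so V_u = 0.3214
Node d (S = 27): continuation = 1/1.04·[0.6286·0.9000 + 0.3714·19.8000] = 7.6154; exercise value = 9.0000 > continuation, so V_d = 9.0000 (exercise)
Node 0 (S = 45): continuation = 1/1.04·[0.6286·0.3214 + 0.3714·9.0000] = 3.4086; exercise value = 0.0000 ≤ continuation, so V_0 = 3.4086

$3.41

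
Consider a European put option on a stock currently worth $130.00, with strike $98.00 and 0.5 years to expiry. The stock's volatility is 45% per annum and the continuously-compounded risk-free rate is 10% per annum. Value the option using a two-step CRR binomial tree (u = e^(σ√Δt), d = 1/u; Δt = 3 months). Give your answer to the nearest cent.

$3.60

CRR parameters: u = e^(σ√Δt) = e^(0.45·√0.25) = 1.2523, d = 1/u = 0.7985
Per-period rate: rΔt = 0.1·0.25 = 0.025, so R = e^0.025 = 1.0253
Risk-neutral probability p = (e^0.025 − 0.7985)/(1.2523 − 0.7985) = 0.2268/0.4538 = 0.4998
Terminal stock prices: S_uu = 203.9, S_ud = 130, S_dd = 82.89
Terminal payoffs (K − S): max(-105.9, 0) = 0, max(-32, 0) = 0, max(15.11, 0) = 15.11
Node u (S = 162.8): V_u = e^(−0.025)·[0.4998·0.0000 + 0.5002·0.0000] = 0.0000
Node d (S = 103.8): V_d = e^(−0.025)·[0.4998·0.0000 + 0.5002·15.1083] = 7.3710
Node 0 (S = 130): V_0 = e^(−0.025)·[0.4998·0.0000 + 0.5002·7.3710] = 3.5962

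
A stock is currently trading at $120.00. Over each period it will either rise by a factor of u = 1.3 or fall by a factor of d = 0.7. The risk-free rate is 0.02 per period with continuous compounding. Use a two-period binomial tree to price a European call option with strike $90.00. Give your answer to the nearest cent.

$40.05

Risk-neutral probability p = (e^0.02 − 0.7)/(1.3 − 0.7) = 0.3202/0.6000 = 0.5337
Terminal stock prices: S_uu = 202.8, S_ud = 109.2, S_dd = 58.8
Terminal payoffs (S − K): max(112.8, 0) = 112.8, max(19.2, 0) = 19.2, max(-31.2, 0) = 0
Node u (S = 156): V_u = e^(−0.02)·[0.5337·112.8000 + 0.4663·19.2000] = 67.7821
Node d (S = 84): V_d = e^(−0.02)·[0.5337·19.2000 + 0.4663·0.0000] = 10.0435
Node 0 (S = 120): V_0 = e^(−0.02)·[0.5337·67.7821 + 0.4663·10.0435] = 40.0478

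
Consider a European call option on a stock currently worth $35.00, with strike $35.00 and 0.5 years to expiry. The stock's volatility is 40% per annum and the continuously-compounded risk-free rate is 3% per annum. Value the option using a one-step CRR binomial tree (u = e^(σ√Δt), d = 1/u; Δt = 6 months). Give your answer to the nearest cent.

CRR parameters: u = e^(σ√Δt) = e^(0.4·√0.5) = 1.3269, d = 1/u = 0.7536
Per-period rate: rΔt = 0.03·0.5 = 0.015, so R = e^0.015 = 1.0151
Risk-neutral probability p = (e^0.015 − 0.7536)/(1.3269 − 0.7536) = 0.2615/0.5733 = 0.4561
Terminal stock prices: S_u = 46.44, S_d = 26.38
Terminal payoffs (S − K): max(11.44, 0) = 11.44, max(-8.623, 0) = 0
Node 0 (S = 35): V_0 = e^(−0.015)·[0.4561·11.4414 + 0.5439·0.0000] = 5.1409

$5.14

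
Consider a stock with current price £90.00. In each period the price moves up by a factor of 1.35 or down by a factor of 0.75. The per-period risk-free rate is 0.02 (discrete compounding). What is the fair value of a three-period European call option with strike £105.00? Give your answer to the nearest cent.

Risk-neutral probability p = (1 + 0.02 − 0.75)/(1.35 − 0.75) = 0.2700/0.6000 = 0.4500
Terminal stock prices: S_uuu = 221.4, S_uud = 123, S_udd = 68.34, S_ddd = 37.97
Terminal payoffs (S − K): max(116.4, 0) = 116.4, max(18.02, 0) = 18.02, max(-36.66, 0) = 0, max(-67.03, 0) = 0
Node uu (S = 164): V_uu = 1/1.02·[0.4500·116.4338 + 0.5500·18.0188] = 61.0838
Node ud (S = 91.13): V_ud = 1/1.02·[0.4500·18.0188 + 0.5500·0.0000] = 7.9494
Node dd (S = 50.62): V_dd = 1/1.02·[0.4500·0.0000 + 0.5500·0.0000] = 0.0000
Node u (S = 121.5): V_u = 1/1.02·[0.4500·61.0838 + 0.5500·7.9494] = 31.2352
Node d (S = 67.5): V_d = 1/1.02·[0.4500·7.9494 + 0.5500·0.0000] = 3.5071
Node 0 (S = 90): V_0 = 1/1.02·[0.4500·31.2352 + 0.5500·3.5071] = 15.6713

£15.67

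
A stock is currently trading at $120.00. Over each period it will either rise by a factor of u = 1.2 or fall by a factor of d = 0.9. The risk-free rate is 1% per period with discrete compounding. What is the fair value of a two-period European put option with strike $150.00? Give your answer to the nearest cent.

Risk-neutral probability p = (1 + 0.01 − 0.9)/(1.2 − 0.9) = 0.1100/0.3000 = 0.3667
Terminal stock prices: S_uu = 172.8, S_ud = 129.6, S_dd = 97.2
Terminal payoffs (K − S): max(-22.8, 0) = 0, max(20.4, 0) = 20.4, max(52.8, 0) = 52.8
Node u (S = 144): V_u = 1/1.01·[0.3667·0.0000 + 0.6333·20.4000] = 12.7921
Node d (S = 108): V_d = 1/1.01·[0.3667·20.4000 + 0.6333·52.8000] = 40.5149
Node 0 (S = 120): V_0 = 1/1.01·[0.3667·12.7921 + 0.6333·40.5149] = 30.0493

$30.05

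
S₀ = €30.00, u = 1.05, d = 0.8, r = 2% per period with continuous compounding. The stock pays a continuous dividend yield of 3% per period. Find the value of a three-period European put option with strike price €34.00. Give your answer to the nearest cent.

€4.90

Per-period risk-free factor R = e^0.02 = 1.0202; dividend-adjusted growth = e^(0.02−0.03) = 0.9900.
Risk-neutral probability p = (0.9900 − 0.8)/(1.05 − 0.8) = 0.1900/0.2500 = 0.7602
Terminal stock prices: S_uuu = 34.73, S_uud = 26.46, S_udd = 20.16, S_ddd = 15.36
Terminal payoffs (K − S): max(-0.7288, 0) = 0, max(7.54, 0) = 7.54, max(13.84, 0) = 13.84, max(18.64, 0) = 18.64
Node uu (S = 33.08): V_uu = e^(−0.02)·[0.7602·0.0000 + 0.2398·7.5400] = 1.7723
Node ud (S = 25.2): V_ud = e^(−0.02)·[0.7602·7.5400 + 0.2398·13.8400] = 8.8715
Node dd (S = 19.2): V_dd = e^(−0.02)·[0.7602·13.8400 + 0.2398·18.6400] = 14.6942
Node u (S = 31.5): V_u = e^(−0.02)·[0.7602·1.7723 + 0.2398·8.8715] = 3.4059
Node d (S = 24): V_d = e^(−0.02)·[0.7602·8.8715 + 0.2398·14.6942] = 10.0645
Node 0 (S = 30): V_0 = e^(−0.02)·[0.7602·3.4059 + 0.2398·10.0645] = 4.9036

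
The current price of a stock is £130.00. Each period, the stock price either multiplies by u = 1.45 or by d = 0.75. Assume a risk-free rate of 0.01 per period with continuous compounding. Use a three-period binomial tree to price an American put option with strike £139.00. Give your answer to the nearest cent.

Risk-neutral probability p = (e^0.01 − 0.75)/(1.45 − 0.75) = 0.2601/0.7000 = 0.3715
Terminal stock prices: S_uuu = 396.3, S_uud = 205, S_udd = 106, S_ddd = 54.84
Terminal payoffs (K − S): max(-257.3, 0) = 0, max(-65.99, 0) = 0, max(32.97, 0) = 32.97, max(84.16, 0) = 84.16
Node uu (S = 273.3): continuation = e^(−0.01)·[0.3715·0.0000 + 0.6285·0.0000] = 0.0000; exercise value = 0.0000 ≤ continuation, so V_uu = 0.0000
Node ud (S = 141.4): continuation = e^(−0.01)·[0.3715·0.0000 + 0.6285·32.9688] = 20.5147; exercise value = 0.0000 ≤ continuation, so V_ud = 20.5147
Node dd (S = 73.12): continuation = e^(−0.01)·[0.3715·32.9688 + 0.6285·84.1562] = 64.4919; exercise value = 65.8750 > continuation, so V_dd = 65.8750 (exercise)
Node u (S = 188.5): continuation = e^(−0.01)·[0.3715·0.0000 + 0.6285·20.5147] = 12.7652; exercise value = 0.0000 ≤ continuation, so V_u = 12.7652
Node d (S = 97.5): continuation = e^(−0.01)·[0.3715·20.5147 + 0.6285·65.8750] = 48.5358; exercise value = 41.5000 ≤ continuation, so V_d = 48.5358
Node 0 (S = 130): continuation = e^(−0.01)·[0.3715·12.7652 + 0.6285·48.5358] = 34.8963; exercise value = 9.0000 ≤ continuation, so V_0 = 34.8963

£34.90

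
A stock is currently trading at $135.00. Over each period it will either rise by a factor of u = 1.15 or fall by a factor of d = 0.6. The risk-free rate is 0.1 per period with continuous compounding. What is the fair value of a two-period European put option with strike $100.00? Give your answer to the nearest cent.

$1.12

Risk-neutral probability p = (e^0.1 − 0.6)/(1.15 − 0.6) = 0.5052/0.5500 = 0.9185
Terminal stock prices: S_uu = 178.5, S_ud = 93.15, S_dd = 48.6
Terminal payoffs (K − S): max(-78.54, 0) = 0, max(6.85, 0) = 6.85, max(51.4, 0) = 51.4
Node u (S = 155.2): V_u = e^(−0.1)·[0.9185·0.0000 + 0.0815·6.8500] = 0.5052
Node d (S = 81): V_d = e^(−0.1)·[0.9185·6.8500 + 0.0815·51.4000] = 9.4837
Node 0 (S = 135): V_0 = e^(−0.1)·[0.9185·0.5052 + 0.0815·9.4837] = 1.1193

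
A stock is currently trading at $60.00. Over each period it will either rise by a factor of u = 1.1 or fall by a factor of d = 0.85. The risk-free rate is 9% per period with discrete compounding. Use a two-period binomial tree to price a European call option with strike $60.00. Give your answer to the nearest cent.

Risk-neutral probability p = (1 + 0.09 − 0.85)/(1.1 − 0.85) = 0.2400/0.2500 = 0.9600
Terminal stock prices: S_uu = 72.6, S_ud = 56.1, S_dd = 43.35
Terminal payoffs (S − K): max(12.6, 0) = 12.6, max(-3.9, 0) = 0, max(-16.65, 0) = 0
Node u (S = 66): V_u = 1/1.09·[0.9600·12.6000 + 0.0400·0.0000] = 11.0972
Node d (S = 51): V_d = 1/1.09·[0.9600·0.0000 + 0.0400·0.0000] = 0.0000
Node 0 (S = 60): V_0 = 1/1.09·[0.9600·11.0972 + 0.0400·0.0000] = 9.7737

$9.77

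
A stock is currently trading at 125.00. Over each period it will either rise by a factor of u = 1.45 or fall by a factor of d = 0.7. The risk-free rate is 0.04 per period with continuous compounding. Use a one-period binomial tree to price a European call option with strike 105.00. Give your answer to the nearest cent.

Risk-neutral probability p = (e^0.04 − 0.7)/(1.45 − 0.7) = 0.3408/0.7500 = 0.4544
Terminal stock prices: S_u = 181.2, S_d = 87.5
Terminal payoffs (S − K): max(76.25, 0) = 76.25, max(-17.5, 0) = 0
Node 0 (S = 125): V_0 = e^(−0.04)·[0.4544·76.2500 + 0.5456·0.0000] = 33.2905

33.29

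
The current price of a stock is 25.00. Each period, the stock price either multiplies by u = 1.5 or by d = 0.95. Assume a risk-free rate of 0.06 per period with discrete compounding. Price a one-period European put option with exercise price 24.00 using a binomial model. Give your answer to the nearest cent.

0.19

Risk-neutral probability p = (1 + 0.06 − 0.95)/(1.5 − 0.95) = 0.1100/0.5500 = 0.2000
Terminal stock prices: S_u = 37.5, S_d = 23.75
Terminal payoffs (K − S): max(-13.5, 0) = 0, max(0.25, 0) = 0.25
Node 0 (S = 25): V_0 = 1/1.06·[0.2000·0.0000 + 0.8000·0.2500] = 0.1887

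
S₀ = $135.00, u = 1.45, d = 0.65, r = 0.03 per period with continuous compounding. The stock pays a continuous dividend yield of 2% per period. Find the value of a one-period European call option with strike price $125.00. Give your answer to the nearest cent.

$30.90

Per-period risk-free factor R = e^0.03 = 1.0305; dividend-adjusted growth = e^(0.03−0.02) = 1.0101.
Risk-neutral probability p = (1.0101 − 0.65)/(1.45 − 0.65) = 0.3601/0.8000 = 0.4501
Terminal stock prices: S_u = 195.8, S_d = 87.75
Terminal payoffs (S − K): max(70.75, 0) = 70.75, max(-37.25, 0) = 0
Node 0 (S = 135): V_0 = e^(−0.03)·[0.4501·70.7500 + 0.5499·0.0000] = 30.9009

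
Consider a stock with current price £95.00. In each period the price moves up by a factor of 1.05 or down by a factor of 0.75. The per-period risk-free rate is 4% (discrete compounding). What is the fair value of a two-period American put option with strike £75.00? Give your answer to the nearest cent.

£0.13

Risk-neutral probability p = (1 + 0.04 − 0.75)/(1.05 − 0.75) = 0.2900/0.3000 = 0.9667
Terminal stock prices: S_uu = 104.7, S_ud = 74.81, S_dd = 53.44
Terminal payoffs (K − S): max(-29.74, 0) = 0, max(0.1875, 0) = 0.1875, max(21.56, 0) = 21.56
Node u (S = 99.75): continuation = 1/1.04·[0.9667·0.0000 + 0.0333·0.1875] = 0.0060; exercise value = 0.0000 ≤ continuation, so V_u = 0.0060
Node d (S = 71.25): continuation = 1/1.04·[0.9667·0.1875 + 0.0333·21.5625] = 0.8654; exercise value = 3.7500 > continuation, so V_d = 3.7500 (exercise)
Node 0 (S = 95): continuation = 1/1.04·[0.9667·0.0060 + 0.0333·3.7500] = 0.1258; exercise value = 0.0000 ≤ continuation, so V_0 = 0.1258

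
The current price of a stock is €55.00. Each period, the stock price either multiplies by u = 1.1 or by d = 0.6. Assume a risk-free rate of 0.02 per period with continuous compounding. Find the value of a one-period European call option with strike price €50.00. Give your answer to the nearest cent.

€8.65

Risk-neutral probability p = (e^0.02 − 0.6)/(1.1 − 0.6) = 0.4202/0.5000 = 0.8404
Terminal stock prices: S_u = 60.5, S_d = 33
Terminal payoffs (S − K): max(10.5, 0) = 10.5, max(-17, 0) = 0
Node 0 (S = 55): V_0 = e^(−0.02)·[0.8404·10.5000 + 0.1596·0.0000] = 8.6495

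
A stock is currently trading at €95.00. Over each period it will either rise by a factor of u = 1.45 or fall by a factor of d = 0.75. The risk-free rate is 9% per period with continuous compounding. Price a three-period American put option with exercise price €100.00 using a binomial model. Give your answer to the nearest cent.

Risk-neutral probability p = (e^0.09 − 0.75)/(1.45 − 0.75) = 0.3442/0.7000 = 0.4917
Terminal stock prices: S_uuu = 289.6, S_uud = 149.8, S_udd = 77.48, S_ddd = 40.08
Terminal payoffs (K − S): max(-189.6, 0) = 0, max(-49.8, 0) = 0, max(22.52, 0) = 22.52, max(59.92, 0) = 59.92
Node uu (S = 199.7): continuation = e^(−0.09)·[0.4917·0.0000 + 0.5083·0.0000] = 0.0000; exercise value = 0.0000 ≤ continuation, so V_uu = 0.0000
Node ud (S = 103.3): continuation = e^(−0.09)·[0.4917·0.0000 + 0.5083·22.5156] = 10.4601; exercise value = 0.0000 ≤ continuation, so V_ud = 10.4601
Node dd (S = 53.44): continuation = e^(−0.09)·[0.4917·22.5156 + 0.5083·59.9219] = 37.9556; exercise value = 46.5625 > continuation, so V_dd = 46.5625 (exercise)
Node u (S = 137.8): continuation = e^(−0.09)·[0.4917·0.0000 + 0.5083·10.4601] = 4.8595; exercise value = 0.0000 ≤ continuation, so V_u = 4.8595
Node d (S = 71.25): continuation = e^(−0.09)·[0.4917·10.4601 + 0.5083·46.5625] = 26.3320; exercise value = 28.7500 > continuation, so V_d = 28.7500 (exercise)
Node 0 (S = 95): continuation = e^(−0.09)·[0.4917·4.8595 + 0.5083·28.7500] = 15.5401; exercise value = 5.0000 ≤ continuation, so V_0 = 15.5401

€15.54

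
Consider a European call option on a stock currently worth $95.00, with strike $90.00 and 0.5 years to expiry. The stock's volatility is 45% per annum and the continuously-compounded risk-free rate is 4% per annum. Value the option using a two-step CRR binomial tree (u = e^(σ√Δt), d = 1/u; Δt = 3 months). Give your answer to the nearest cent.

$15.00

CRR parameters: u = e^(σ√Δt) = e^(0.45·√0.25) = 1.2523, d = 1/u = 0.7985
Per-period rate: rΔt = 0.04·0.25 = 0.01, so R = e^0.01 = 1.0101
Risk-neutral probability p = (e^0.01 − 0.7985)/(1.2523 − 0.7985) = 0.2115/0.4538 = 0.4661
Terminal stock prices: S_uu = 149, S_ud = 95, S_dd = 60.57
Terminal payoffs (S − K): max(58.99, 0) = 58.99, max(5, 0) = 5, max(-29.43, 0) = 0
Node u (S = 119): V_u = e^(−0.01)·[0.4661·58.9897 + 0.5339·5.0000] = 29.8662
Node d (S = 75.86): V_d = e^(−0.01)·[0.4661·5.0000 + 0.5339·0.0000] = 2.3075
Node 0 (S = 95): V_0 = e^(−0.01)·[0.4661·29.8662 + 0.5339·2.3075] = 15.0027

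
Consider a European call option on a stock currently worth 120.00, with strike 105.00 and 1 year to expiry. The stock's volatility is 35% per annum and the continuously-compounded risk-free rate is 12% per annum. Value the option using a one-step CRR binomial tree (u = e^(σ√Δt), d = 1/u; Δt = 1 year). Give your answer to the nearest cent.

34.27

CRR parameters: u = e^(σ√Δt) = e^(0.35·√1) = 1.4191, d = 1/u = 0.7047
Per-period rate: rΔt = 0.12·1 = 0.12, so R = e^0.12 = 1.1275
Risk-neutral probability p = (e^0.12 − 0.7047)/(1.4191 − 0.7047) = 0.4228/0.7144 = 0.5919
Terminal stock prices: S_u = 170.3, S_d = 84.56
Terminal payoffs (S − K): max(65.29, 0) = 65.29, max(-20.44, 0) = 0
Node 0 (S = 120): V_0 = e^(−0.12)·[0.5919·65.2881 + 0.4081·0.0000] = 34.2716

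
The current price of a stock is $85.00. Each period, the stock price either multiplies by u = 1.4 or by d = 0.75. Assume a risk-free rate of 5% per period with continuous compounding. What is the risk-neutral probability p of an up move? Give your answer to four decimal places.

p = 0.4635

Risk-neutral probability p = (e^0.05 − 0.75)/(1.4 − 0.75) = 0.3013/0.6500 = 0.4635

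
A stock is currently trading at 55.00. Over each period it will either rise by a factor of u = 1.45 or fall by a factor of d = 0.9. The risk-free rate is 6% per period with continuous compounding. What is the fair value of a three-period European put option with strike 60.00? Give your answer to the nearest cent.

Risk-neutral probability p = (e^0.06 − 0.9)/(1.45 − 0.9) = 0.1618/0.5500 = 0.2942
Terminal stock prices: S_uuu = 167.7, S_uud = 104.1, S_udd = 64.6, S_ddd = 40.1
Terminal payoffs (K − S): max(-107.7, 0) = 0, max(-44.07, 0) = 0, max(-4.598, 0) = 0, max(19.9, 0) = 19.9
Node uu (S = 115.6): V_uu = e^(−0.06)·[0.2942·0.0000 + 0.7058·0.0000] = 0.0000
Node ud (S = 71.78): V_ud = e^(−0.06)·[0.2942·0.0000 + 0.7058·0.0000] = 0.0000
Node dd (S = 44.55): V_dd = e^(−0.06)·[0.2942·0.0000 + 0.7058·19.9050] = 13.2299
Node u (S = 79.75): V_u = e^(−0.06)·[0.2942·0.0000 + 0.7058·0.0000] = 0.0000
Node d (S = 49.5): V_d = e^(−0.06)·[0.2942·0.0000 + 0.7058·13.2299] = 8.7933
Node 0 (S = 55): V_0 = e^(−0.06)·[0.2942·0.0000 + 0.7058·8.7933] = 5.8445

5.84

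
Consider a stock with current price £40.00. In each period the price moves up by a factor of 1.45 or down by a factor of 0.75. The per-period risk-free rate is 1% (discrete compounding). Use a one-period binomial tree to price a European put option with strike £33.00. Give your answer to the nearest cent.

Risk-neutral probability p = (1 + 0.01 − 0.75)/(1.45 − 0.75) = 0.2600/0.7000 = 0.3714
Terminal stock prices: S_u = 58, S_d = 30
Terminal payoffs (K − S): max(-25, 0) = 0, max(3, 0) = 3
Node 0 (S = 40): V_0 = 1/1.01·[0.3714·0.0000 + 0.6286·3.0000] = 1.8670

£1.87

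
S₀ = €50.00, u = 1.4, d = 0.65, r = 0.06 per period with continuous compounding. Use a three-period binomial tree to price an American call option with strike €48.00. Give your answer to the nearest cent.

Risk-neutral probability p = (e^0.06 − 0.65)/(1.4 − 0.65) = 0.4118/0.7500 = 0.5491
Terminal stock prices: S_uuu = 137.2, S_uud = 63.7, S_udd = 29.58, S_ddd = 13.73
Terminal payoffs (S − K): max(89.2, 0) = 89.2, max(15.7, 0) = 15.7, max(-18.42, 0) = 0, max(-34.27, 0) = 0
Node uu (S = 98): continuation = e^(−0.06)·[0.5491·89.2000 + 0.4509·15.7000] = 52.7953; exercise value = 50.0000 ≤ continuation, so V_uu = 52.7953
Node ud (S = 45.5): continuation = e^(−0.06)·[0.5491·15.7000 + 0.4509·0.0000] = 8.1191; exercise value = 0.0000 ≤ continuation, so V_ud = 8.1191
Node dd (S = 21.13): continuation = e^(−0.06)·[0.5491·0.0000 + 0.4509·0.0000] = 0.0000; exercise value = 0.0000 ≤ continuation, so V_dd = 0.0000
Node u (S = 70): continuation = e^(−0.06)·[0.5491·52.7953 + 0.4509·8.1191] = 30.7500; exercise value = 22.0000 ≤ continuation, so V_u = 30.7500
Node d (S = 32.5): continuation = e^(−0.06)·[0.5491·8.1191 + 0.4509·0.0000] = 4.1987; exercise value = 0.0000 ≤ continuation, so V_d = 4.1987
Node 0 (S = 50): continuation = e^(−0.06)·[0.5491·30.7500 + 0.4509·4.1987] = 17.6848; exercise value = 2.0000 ≤ continuation, so V_0 = 17.6848

€17.68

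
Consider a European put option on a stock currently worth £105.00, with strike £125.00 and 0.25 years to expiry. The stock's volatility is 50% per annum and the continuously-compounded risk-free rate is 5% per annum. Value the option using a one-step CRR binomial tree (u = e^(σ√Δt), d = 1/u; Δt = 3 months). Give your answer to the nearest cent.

£22.94

CRR parameters: u = e^(σ√Δt) = e^(0.5·√0.25) = 1.2840, d = 1/u = 0.7788
Per-period rate: rΔt = 0.05·0.25 = 0.0125, so R = e^0.0125 = 1.0126
Risk-neutral probability p = (e^0.0125 − 0.7788)/(1.2840 − 0.7788) = 0.2338/0.5052 = 0.4627
Terminal stock prices: S_u = 134.8, S_d = 81.77
Terminal payoffs (K − S): max(-9.823, 0) = 0, max(43.23, 0) = 43.23
Node 0 (S = 105): V_0 = e^(−0.0125)·[0.4627·0.0000 + 0.5373·43.2259] = 22.9359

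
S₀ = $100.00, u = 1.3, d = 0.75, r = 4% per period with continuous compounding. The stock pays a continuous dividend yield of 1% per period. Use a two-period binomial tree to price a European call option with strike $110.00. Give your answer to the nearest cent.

$14.16

Per-period risk-free factor R = e^0.04 = 1.0408; dividend-adjusted growth = e^(0.04−0.01) = 1.0305.
Risk-neutral probability p = (1.0305 − 0.75)/(1.3 − 0.75) = 0.2805/0.5500 = 0.5099
Terminal stock prices: S_uu = 169, S_ud = 97.5, S_dd = 56.25
Terminal payoffs (S − K): max(59, 0) = 59, max(-12.5, 0) = 0, max(-53.75, 0) = 0
Node u (S = 130): V_u = e^(−0.04)·[0.5099·59.0000 + 0.4901·0.0000] = 28.9055
Node d (S = 75): V_d = e^(−0.04)·[0.5099·0.0000 + 0.4901·0.0000] = 0.0000
Node 0 (S = 100): V_0 = e^(−0.04)·[0.5099·28.9055 + 0.4901·0.0000] = 14.1615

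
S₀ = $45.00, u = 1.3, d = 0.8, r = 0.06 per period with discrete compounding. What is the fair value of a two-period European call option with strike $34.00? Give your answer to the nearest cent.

Risk-neutral probability p = (1 + 0.06 − 0.8)/(1.3 − 0.8) = 0.2600/0.5000 = 0.5200
Terminal stock prices: S_uu = 76.05, S_ud = 46.8, S_dd = 28.8
Terminal payoffs (S − K): max(42.05, 0) = 42.05, max(12.8, 0) = 12.8, max(-5.2, 0) = 0
Node u (S = 58.5): V_u = 1/1.06·[0.5200·42.0500 + 0.4800·12.8000] = 26.4245
Node d (S = 36): V_d = 1/1.06·[0.5200·12.8000 + 0.4800·0.0000] = 6.2792
Node 0 (S = 45): V_0 = 1/1.06·[0.5200·26.4245 + 0.4800·6.2792] = 15.8064

$15.81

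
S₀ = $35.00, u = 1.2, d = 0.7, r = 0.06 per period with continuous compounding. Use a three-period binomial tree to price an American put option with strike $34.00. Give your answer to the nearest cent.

$3.29

Risk-neutral probability p = (e^0.06 − 0.7)/(1.2 − 0.7) = 0.3618/0.5000 = 0.7237
Terminal stock prices: S_uuu = 60.48, S_uud = 35.28, S_udd = 20.58, S_ddd = 12
Terminal payoffs (K − S): max(-26.48, 0) = 0, max(-1.28, 0) = 0, max(13.42, 0) = 13.42, max(22, 0) = 22
Node uu (S = 50.4): continuation = e^(−0.06)·[0.7237·0.0000 + 0.2763·0.0000] = 0.0000; exercise value = 0.0000 ≤ continuation, so V_uu = 0.0000
Node ud (S = 29.4): continuation = e^(−0.06)·[0.7237·0.0000 + 0.2763·13.4200] = 3.4924; exercise value = 4.6000 > continuation, so V_ud = 4.6000 (exercise)
Node dd (S = 17.15): continuation = e^(−0.06)·[0.7237·13.4200 + 0.2763·21.9950] = 14.8700; exercise value = 16.8500 > continuation, so V_dd = 16.8500 (exercise)
Node u (S = 42): continuation = e^(−0.06)·[0.7237·0.0000 + 0.2763·4.6000] = 1.1971; exercise value = 0.0000 ≤ continuation, so V_u = 1.1971
Node d (S = 24.5): continuation = e^(−0.06)·[0.7237·4.6000 + 0.2763·16.8500] = 7.5200; exercise value = 9.5000 > continuation, so V_d = 9.5000 (exercise)
Node 0 (S = 35): continuation = e^(−0.06)·[0.7237·1.1971 + 0.2763·9.5000] = 3.2881; exercise value = 0.0000 ≤ continuation, so V_0 = 3.2881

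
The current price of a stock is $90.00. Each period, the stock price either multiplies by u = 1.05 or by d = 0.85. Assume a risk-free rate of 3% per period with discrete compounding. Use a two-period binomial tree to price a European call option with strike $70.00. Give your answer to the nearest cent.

Risk-neutral probability p = (1 + 0.03 − 0.85)/(1.05 − 0.85) = 0.1800/0.2000 = 0.9000
Terminal stock prices: S_uu = 99.23, S_ud = 80.33, S_dd = 65.02
Terminal payoffs (S − K): max(29.23, 0) = 29.23, max(10.33, 0) = 10.33, max(-4.975, 0) = 0
Node u (S = 94.5): V_u = 1/1.03·[0.9000·29.2250 + 0.1000·10.3250] = 26.5388
Node d (S = 76.5): V_d = 1/1.03·[0.9000·10.3250 + 0.1000·0.0000] = 9.0218
Node 0 (S = 90): V_0 = 1/1.03·[0.9000·26.5388 + 0.1000·9.0218] = 24.0652

$24.07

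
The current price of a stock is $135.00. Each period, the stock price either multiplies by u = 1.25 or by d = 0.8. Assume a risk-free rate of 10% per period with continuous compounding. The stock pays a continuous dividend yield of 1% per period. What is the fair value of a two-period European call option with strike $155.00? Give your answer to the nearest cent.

$19.57

Per-period risk-free factor R = e^0.1 = 1.1052; dividend-adjusted growth = e^(0.1−0.01) = 1.0942.
Risk-neutral probability p = (1.0942 − 0.8)/(1.25 − 0.8) = 0.2942/0.4500 = 0.6537
Terminal stock prices: S_uu = 210.9, S_ud = 135, S_dd = 86.4
Terminal payoffs (S − K): max(55.94, 0) = 55.94, max(-20, 0) = 0, max(-68.6, 0) = 0
Node u (S = 168.8): V_u = e^(−0.1)·[0.6537·55.9375 + 0.3463·0.0000] = 33.0876
Node d (S = 108): V_d = e^(−0.1)·[0.6537·0.0000 + 0.3463·0.0000] = 0.0000
Node 0 (S = 135): V_0 = e^(−0.1)·[0.6537·33.0876 + 0.3463·0.0000] = 19.5717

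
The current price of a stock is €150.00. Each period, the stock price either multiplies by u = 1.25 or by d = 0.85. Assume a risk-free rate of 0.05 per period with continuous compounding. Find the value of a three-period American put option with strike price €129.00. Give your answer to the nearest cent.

Risk-neutral probability p = (e^0.05 − 0.85)/(1.25 − 0.85) = 0.2013/0.4000 = 0.5032
Terminal stock prices: S_uuu = 293, S_uud = 199.2, S_udd = 135.5, S_ddd = 92.12
Terminal payoffs (K − S): max(-164, 0) = 0, max(-70.22, 0) = 0, max(-6.469, 0) = 0, max(36.88, 0) = 36.88
Node uu (S = 234.4): continuation = e^(−0.05)·[0.5032·0.0000 + 0.4968·0.0000] = 0.0000; exercise value = 0.0000 ≤ continuation, so V_uu = 0.0000
Node ud (S = 159.4): continuation = e^(−0.05)·[0.5032·0.0000 + 0.4968·0.0000] = 0.0000; exercise value = 0.0000 ≤ continuation, so V_ud = 0.0000
Node dd (S = 108.4): continuation = e^(−0.05)·[0.5032·0.0000 + 0.4968·36.8813] = 17.4298; exercise value = 20.6250 > continuation, so V_dd = 20.6250 (exercise)
Node u (S = 187.5): continuation = e^(−0.05)·[0.5032·0.0000 + 0.4968·0.0000] = 0.0000; exercise value = 0.0000 ≤ continuation, so V_u = 0.0000
Node d (S = 127.5): continuation = e^(−0.05)·[0.5032·0.0000 + 0.4968·20.6250] = 9.7472; exercise value = 1.5000 ≤ continuation, so V_d = 9.7472
Node 0 (S = 150): continuation = e^(−0.05)·[0.5032·0.0000 + 0.4968·9.7472] = 4.6065; exercise value = 0.0000 ≤ continuation, so V_0 = 4.6065

€4.61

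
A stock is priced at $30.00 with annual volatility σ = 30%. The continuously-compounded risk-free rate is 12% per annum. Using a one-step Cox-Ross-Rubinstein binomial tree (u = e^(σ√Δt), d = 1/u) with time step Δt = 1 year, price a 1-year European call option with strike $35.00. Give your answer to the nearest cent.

CRR parameters: u = e^(σ√Δt) = e^(0.3·√1) = 1.3499, d = 1/u = 0.7408
Per-period rate: rΔt = 0.12·1 = 0.12, so R = e^0.12 = 1.1275
Risk-neutral probability p = (e^0.12 − 0.7408)/(1.3499 − 0.7408) = 0.3867/0.6090 = 0.6349
Terminal stock prices: S_u = 40.5, S_d = 22.22
Terminal payoffs (S − K): max(5.496, 0) = 5.496, max(-12.78, 0) = 0
Node 0 (S = 30): V_0 = e^(−0.12)·[0.6349·5.4958 + 0.3651·0.0000] = 3.0947

$3.09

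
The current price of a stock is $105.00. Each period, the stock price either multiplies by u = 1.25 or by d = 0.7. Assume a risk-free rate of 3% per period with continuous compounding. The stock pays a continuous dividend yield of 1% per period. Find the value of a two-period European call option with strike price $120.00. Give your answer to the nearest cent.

$14.06

Per-period risk-free factor R = e^0.03 = 1.0305; dividend-adjusted growth = e^(0.03−0.01) = 1.0202.
Risk-neutral probability p = (1.0202 − 0.7)/(1.25 − 0.7) = 0.3202/0.5500 = 0.5822
Terminal stock prices: S_uu = 164.1, S_ud = 91.88, S_dd = 51.45
Terminal payoffs (S − K): max(44.06, 0) = 44.06, max(-28.12, 0) = 0, max(-68.55, 0) = 0
Node u (S = 131.2): V_u = e^(−0.03)·[0.5822·44.0625 + 0.4178·0.0000] = 24.8943
Node d (S = 73.5): V_d = e^(−0.03)·[0.5822·0.0000 + 0.4178·0.0000] = 0.0000
Node 0 (S = 105): V_0 = e^(−0.03)·[0.5822·24.8943 + 0.4178·0.0000] = 14.0648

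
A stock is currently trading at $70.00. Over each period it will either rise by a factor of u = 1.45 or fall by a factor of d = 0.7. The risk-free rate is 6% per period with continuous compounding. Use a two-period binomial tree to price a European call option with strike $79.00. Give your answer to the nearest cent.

Risk-neutral probability p = (e^0.06 − 0.7)/(1.45 − 0.7) = 0.3618/0.7500 = 0.4824
Terminal stock prices: S_uu = 147.2, S_ud = 71.05, S_dd = 34.3
Terminal payoffs (S − K): max(68.18, 0) = 68.18, max(-7.95, 0) = 0, max(-44.7, 0) = 0
Node u (S = 101.5): V_u = e^(−0.06)·[0.4824·68.1750 + 0.5176·0.0000] = 30.9755
Node d (S = 49): V_d = e^(−0.06)·[0.4824·0.0000 + 0.5176·0.0000] = 0.0000
Node 0 (S = 70): V_0 = e^(−0.06)·[0.4824·30.9755 + 0.5176·0.0000] = 14.0738

$14.07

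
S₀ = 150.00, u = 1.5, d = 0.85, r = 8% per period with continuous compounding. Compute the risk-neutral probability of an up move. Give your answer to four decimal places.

p = 0.3589

Risk-neutral probability p = (e^0.08 − 0.85)/(1.5 − 0.85) = 0.2333/0.6500 = 0.3589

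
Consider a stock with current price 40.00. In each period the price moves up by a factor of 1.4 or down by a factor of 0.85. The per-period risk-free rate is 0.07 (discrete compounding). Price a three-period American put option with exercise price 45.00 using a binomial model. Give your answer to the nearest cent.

Risk-neutral probability p = (1 + 0.07 − 0.85)/(1.4 − 0.85) = 0.2200/0.5500 = 0.4000
Terminal stock prices: S_uuu = 109.8, S_uud = 66.64, S_udd = 40.46, S_ddd = 24.56
Terminal payoffs (K − S): max(-64.76, 0) = 0, max(-21.64, 0) = 0, max(4.54, 0) = 4.54, max(20.44, 0) = 20.44
Node uu (S = 78.4): continuation = 1/1.07·[0.4000·0.0000 + 0.6000·0.0000] = 0.0000; exercise value = 0.0000 ≤ continuation, so V_uu = 0.0000
Node ud (S = 47.6): continuation = 1/1.07·[0.4000·0.0000 + 0.6000·4.5400] = 2.5458; exercise value = 0.0000 ≤ continuation, so V_ud = 2.5458
Node dd (S = 28.9): continuation = 1/1.07·[0.4000·4.5400 + 0.6000·20.4350] = 13.1561; exercise value = 16.1000 > continuation, so V_dd = 16.1000 (exercise)
Node u (S = 56): continuation = 1/1.07·[0.4000·0.0000 + 0.6000·2.5458] = 1.4275; exercise value = 0.0000 ≤ continuation, so V_u = 1.4275
Node d (S = 34): continuation = 1/1.07·[0.4000·2.5458 + 0.6000·16.1000] = 9.9797; exercise value = 11.0000 > continuation, so V_d = 11.0000 (exercise)
Node 0 (S = 40): continuation = 1/1.07·[0.4000·1.4275 + 0.6000·11.0000] = 6.7019; exercise value = 5.0000 ≤ continuation, so V_0 = 6.7019

6.70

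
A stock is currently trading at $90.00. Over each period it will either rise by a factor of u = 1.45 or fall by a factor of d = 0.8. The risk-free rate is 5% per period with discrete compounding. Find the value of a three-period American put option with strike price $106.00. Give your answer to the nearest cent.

$22.76

Risk-neutral probability p = (1 + 0.05 − 0.8)/(1.45 − 0.8) = 0.2500/0.6500 = 0.3846
Terminal stock prices: S_uuu = 274.4, S_uud = 151.4, S_udd = 83.52, S_ddd = 46.08
Terminal payoffs (K − S): max(-168.4, 0) = 0, max(-45.38, 0) = 0, max(22.48, 0) = 22.48, max(59.92, 0) = 59.92
Node uu (S = 189.2): continuation = 1/1.05·[0.3846·0.0000 + 0.6154·0.0000] = 0.0000; exercise value = 0.0000 ≤ continuation, so V_uu = 0.0000
Node ud (S = 104.4): continuation = 1/1.05·[0.3846·0.0000 + 0.6154·22.4800] = 13.1751; exercise value = 1.6000 ≤ continuation, so V_ud = 13.1751
Node dd (S = 57.6): continuation = 1/1.05·[0.3846·22.4800 + 0.6154·59.9200] = 43.3524; exercise value = 48.4000 > continuation, so V_dd = 48.4000 (exercise)
Node u (S = 130.5): continuation = 1/1.05·[0.3846·0.0000 + 0.6154·13.1751] = 7.7217; exercise value = 0.0000 ≤ continuation, so V_u = 7.7217
Node d (S = 72): continuation = 1/1.05·[0.3846·13.1751 + 0.6154·48.4000] = 33.1923; exercise value = 34.0000 > continuation, so V_d = 34.0000 (exercise)
Node 0 (S = 90): continuation = 1/1.05·[0.3846·7.7217 + 0.6154·34.0000] = 22.7552; exercise value = 16.0000 ≤ continuation, so V_0 = 22.7552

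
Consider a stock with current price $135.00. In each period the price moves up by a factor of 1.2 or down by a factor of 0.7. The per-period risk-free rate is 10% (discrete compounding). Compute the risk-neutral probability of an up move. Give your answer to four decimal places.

Risk-neutral probability p = (1 + 0.1 − 0.7)/(1.2 − 0.7) = 0.4000/0.5000 = 0.8000

p = 0.8000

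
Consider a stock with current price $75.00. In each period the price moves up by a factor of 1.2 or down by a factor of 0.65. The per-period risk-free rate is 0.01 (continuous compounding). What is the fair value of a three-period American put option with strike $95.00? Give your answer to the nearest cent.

Risk-neutral probability p = (e^0.01 − 0.65)/(1.2 − 0.65) = 0.3601/0.5500 = 0.6546
Terminal stock prices: S_uuu = 129.6, S_uud = 70.2, S_udd = 38.03, S_ddd = 20.6
Terminal payoffs (K − S): max(-34.6, 0) = 0, max(24.8, 0) = 24.8, max(56.97, 0) = 56.97, max(74.4, 0) = 74.4
Node uu (S = 108): continuation = e^(−0.01)·[0.6546·0.0000 + 0.3454·24.8000] = 8.4798; exercise value = 0.0000 ≤ continuation, so V_uu = 8.4798
Node ud (S = 58.5): continuation = e^(−0.01)·[0.6546·24.8000 + 0.3454·56.9750] = 35.5547; exercise value = 36.5000 > continuation, so V_ud = 36.5000 (exercise)
Node dd (S = 31.69): continuation = e^(−0.01)·[0.6546·56.9750 + 0.3454·74.4031] = 62.3672; exercise value = 63.3125 > continuation, so V_dd = 63.3125 (exercise)
Node u (S = 90): continuation = e^(−0.01)·[0.6546·8.4798 + 0.3454·36.5000] = 17.9763; exercise value = 5.0000 ≤ continuation, so V_u = 17.9763
Node d (S = 48.75): continuation = e^(−0.01)·[0.6546·36.5000 + 0.3454·63.3125] = 45.3047; exercise value = 46.2500 > continuation, so V_d = 46.2500 (exercise)
Node 0 (S = 75): continuation = e^(−0.01)·[0.6546·17.9763 + 0.3454·46.2500] = 27.4650; exercise value = 20.0000 ≤ continuation, so V_0 = 27.4650

$27.46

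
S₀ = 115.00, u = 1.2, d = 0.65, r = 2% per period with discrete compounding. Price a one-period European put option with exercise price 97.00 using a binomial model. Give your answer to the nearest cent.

Risk-neutral probability p = (1 + 0.02 − 0.65)/(1.2 − 0.65) = 0.3700/0.5500 = 0.6727
Terminal stock prices: S_u = 138, S_d = 74.75
Terminal payoffs (K − S): max(-41, 0) = 0, max(22.25, 0) = 22.25
Node 0 (S = 115): V_0 = 1/1.02·[0.6727·0.0000 + 0.3273·22.2500] = 7.1390

7.14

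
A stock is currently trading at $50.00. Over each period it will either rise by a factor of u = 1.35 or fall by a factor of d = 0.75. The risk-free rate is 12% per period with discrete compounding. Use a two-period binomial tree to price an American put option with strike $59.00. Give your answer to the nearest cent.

$9.00

Risk-neutral probability p = (1 + 0.12 − 0.75)/(1.35 − 0.75) = 0.3700/0.6000 = 0.6167
Terminal stock prices: S_uu = 91.13, S_ud = 50.62, S_dd = 28.12
Terminal payoffs (K − S): max(-32.13, 0) = 0, max(8.375, 0) = 8.375, max(30.88, 0) = 30.88
Node u (S = 67.5): continuation = 1/1.12·[0.6167·0.0000 + 0.3833·8.3750] = 2.8664; exercise value = 0.0000 ≤ continuation, so V_u = 2.8664
Node d (S = 37.5): continuation = 1/1.12·[0.6167·8.3750 + 0.3833·30.8750] = 15.1786; exercise value = 21.5000 > continuation, so V_d = 21.5000 (exercise)
Node 0 (S = 50): continuation = 1/1.12·[0.6167·2.8664 + 0.3833·21.5000] = 8.9369; exercise value = 9.0000 > continuation, so V_0 = 9.0000 (exercise)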